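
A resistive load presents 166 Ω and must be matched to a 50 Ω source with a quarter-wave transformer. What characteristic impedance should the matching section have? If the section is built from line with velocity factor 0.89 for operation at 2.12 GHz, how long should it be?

Z_qwt = √(Z_0·R_L) = √(50 × 166) = √8300
λ = 0.89·c/f = 0.126 m, so l = λ/4 = 0.0315 m

Z_qwt ≈ 91.1 Ω; length ≈ 3.15 cm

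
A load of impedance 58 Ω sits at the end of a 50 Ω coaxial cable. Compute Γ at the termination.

Γ = 0.0741

Γ = (Z_L − Z_0)/(Z_L + Z_0) = (58 − 50)/(58 + 50) = 8/108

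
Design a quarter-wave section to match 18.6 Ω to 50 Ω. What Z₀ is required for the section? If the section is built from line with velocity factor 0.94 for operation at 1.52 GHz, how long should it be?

Z_qwt ≈ 30.5 Ω; length ≈ 4.64 cm

Z_qwt = √(Z_0·R_L) = √(50 × 18.6) = √930
λ = 0.94·c/f = 0.186 m, so l = λ/4 = 0.0464 m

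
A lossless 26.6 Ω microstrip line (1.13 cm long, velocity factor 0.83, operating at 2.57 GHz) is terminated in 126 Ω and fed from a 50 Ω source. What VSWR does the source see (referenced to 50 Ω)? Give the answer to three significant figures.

λ = v/f = 0.83·c / 2.57 GHz = 0.0969 m
βl = 2π·l/λ = 2π × 0.117 = 42°
tan(βl) = 0.9
Z_in = Z_0·(Z_L + jZ_0·tanβl)/(Z_0 + jZ_L·tanβl) = 11.9 − j26.8 Ω
Γ_s = (Z_in − Z_s)/(Z_in + Z_s) = (-38.1 − j26.8)/(61.9 − j26.8), |Γ_s| = 0.691
VSWR = (1 + |Γ_s|)/(1 − |Γ_s|)

VSWR ≈ 5.46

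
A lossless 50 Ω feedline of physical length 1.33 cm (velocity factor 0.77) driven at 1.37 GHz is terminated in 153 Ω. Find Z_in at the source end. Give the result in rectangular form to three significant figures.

Z_in ≈ 52.9 − j60.5 Ω

λ = v/f = 0.77·c / 1.37 GHz = 0.169 m
βl = 2π·l/λ = 2π × 0.0789 = 28.4°
tan(βl) = tan(28.4°) = 0.541
Z_in = Z_0·(Z_L + jZ_0·tanβl)/(Z_0 + jZ_L·tanβl)
     = 50·(153 + j27)/(50 + j82.7)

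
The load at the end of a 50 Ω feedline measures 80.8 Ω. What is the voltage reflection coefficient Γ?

Γ = 0.235

Γ = (Z_L − Z_0)/(Z_L + Z_0) = (80.8 − 50)/(80.8 + 50) = 30.8/130.8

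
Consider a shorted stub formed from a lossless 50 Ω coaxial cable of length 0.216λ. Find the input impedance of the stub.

βl = 2π × 0.216 = 77.8°
tan(βl) = 4.61
For a shorted stub, Z_in = jZ_0·tan(βl)

Z_in ≈ +j230 Ω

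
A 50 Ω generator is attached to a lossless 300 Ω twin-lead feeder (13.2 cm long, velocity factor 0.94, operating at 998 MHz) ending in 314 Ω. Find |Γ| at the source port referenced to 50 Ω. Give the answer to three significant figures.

λ = v/f = 0.94·c / 998 MHz = 0.283 m
βl = 2π·l/λ = 2π × 0.467 = 168°
tan(βl) = -0.209
Z_in = Z_0·(Z_L + jZ_0·tanβl)/(Z_0 + jZ_L·tanβl) = 313 + j5.72 Ω
Γ_s = (Z_in − Z_s)/(Z_in + Z_s) = (263 + j5.72)/(363 + j5.72), |Γ_s| = 0.724

|Γ| ≈ 0.724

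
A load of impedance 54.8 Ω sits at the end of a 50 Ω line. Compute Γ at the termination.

Γ = 0.0458

Γ = (Z_L − Z_0)/(Z_L + Z_0) = (54.8 − 50)/(54.8 + 50) = 4.8/104.8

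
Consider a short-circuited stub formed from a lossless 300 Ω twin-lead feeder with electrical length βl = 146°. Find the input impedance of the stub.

Z_in ≈ −j202 Ω

tan(βl) = -0.675
For a short-circuited stub, Z_in = jZ_0·tan(βl)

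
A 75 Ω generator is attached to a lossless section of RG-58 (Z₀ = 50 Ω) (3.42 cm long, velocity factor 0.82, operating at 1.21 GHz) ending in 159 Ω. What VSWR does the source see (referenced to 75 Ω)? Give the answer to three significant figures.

λ = v/f = 0.82·c / 1.21 GHz = 0.203 m
βl = 2π·l/λ = 2π × 0.168 = 60.6°
tan(βl) = 1.77
Z_in = Z_0·(Z_L + jZ_0·tanβl)/(Z_0 + jZ_L·tanβl) = 20.1 − j24.7 Ω
Γ_s = (Z_in − Z_s)/(Z_in + Z_s) = (-54.9 − j24.7)/(95.1 − j24.7), |Γ_s| = 0.613
VSWR = (1 + |Γ_s|)/(1 − |Γ_s|)

VSWR ≈ 4.16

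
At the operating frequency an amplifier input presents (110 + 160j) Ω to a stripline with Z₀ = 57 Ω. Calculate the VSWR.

VSWR ≈ 6.37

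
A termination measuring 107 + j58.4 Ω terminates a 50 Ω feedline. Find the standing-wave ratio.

VSWR ≈ 2.9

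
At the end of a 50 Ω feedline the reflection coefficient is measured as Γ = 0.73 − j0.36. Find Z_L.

Z_L ≈ 83.3 − j178 Ω

Z_L = Z_0·(1 + Γ)/(1 − Γ) = 50·(1.73 − j0.36)/(0.27 + j0.36)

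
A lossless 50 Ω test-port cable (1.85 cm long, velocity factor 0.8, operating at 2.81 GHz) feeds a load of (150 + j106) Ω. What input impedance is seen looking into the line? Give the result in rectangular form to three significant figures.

Z_in ≈ 12.4 − j18.5 Ω

λ = v/f = 0.8·c / 2.81 GHz = 0.0854 m
βl = 2π·l/λ = 2π × 0.217 = 78°
tan(βl) = tan(78°) = 4.7
Z_in = Z_0·(Z_L + jZ_0·tanβl)/(Z_0 + jZ_L·tanβl)
     = 50·(150 + j341)/(-448 + j704)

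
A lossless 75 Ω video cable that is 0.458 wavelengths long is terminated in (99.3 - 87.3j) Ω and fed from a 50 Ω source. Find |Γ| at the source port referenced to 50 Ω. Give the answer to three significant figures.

|Γ| ≈ 0.604

βl = 2π × 0.458 = 165°
tan(βl) = -0.27
Z_in = Z_0·(Z_L + jZ_0·tanβl)/(Z_0 + jZ_L·tanβl) = 178 − j63.9 Ω
Γ_s = (Z_in − Z_s)/(Z_in + Z_s) = (128 − j63.9)/(228 − j63.9), |Γ_s| = 0.604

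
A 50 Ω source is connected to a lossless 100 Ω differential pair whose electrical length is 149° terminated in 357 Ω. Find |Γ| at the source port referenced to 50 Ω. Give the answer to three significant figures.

|Γ| ≈ 0.706

tan(βl) = -0.601
Z_in = Z_0·(Z_L + jZ_0·tanβl)/(Z_0 + jZ_L·tanβl) = 86.7 + j126 Ω
Γ_s = (Z_in − Z_s)/(Z_in + Z_s) = (36.7 + j126)/(137 + j126), |Γ_s| = 0.706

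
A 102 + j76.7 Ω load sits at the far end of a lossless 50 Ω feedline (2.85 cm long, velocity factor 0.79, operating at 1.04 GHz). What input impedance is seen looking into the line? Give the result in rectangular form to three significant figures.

λ = v/f = 0.79·c / 1.04 GHz = 0.228 m
βl = 2π·l/λ = 2π × 0.125 = 45°
tan(βl) = tan(45°) = 1
Z_in = Z_0·(Z_L + jZ_0·tanβl)/(Z_0 + jZ_L·tanβl)
     = 50·(102 + j127)/(-26.8 + j102)

Z_in ≈ 45.8 − j62 Ω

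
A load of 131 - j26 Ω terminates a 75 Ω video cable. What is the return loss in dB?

RL ≈ 10.5 dB

Γ = (56 − j26)/(206 − j26), |Γ| = 0.297
RL = −20·log₁₀|Γ| = −20·log₁₀(0.297)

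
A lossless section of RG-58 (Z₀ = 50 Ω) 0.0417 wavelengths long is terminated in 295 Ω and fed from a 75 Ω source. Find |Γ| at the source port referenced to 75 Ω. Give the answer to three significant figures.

βl = 2π × 0.0417 = 15°
tan(βl) = 0.268
Z_in = Z_0·(Z_L + jZ_0·tanβl)/(Z_0 + jZ_L·tanβl) = 90.3 − j129 Ω
Γ_s = (Z_in − Z_s)/(Z_in + Z_s) = (15.3 − j129)/(165 − j129), |Γ_s| = 0.621

|Γ| ≈ 0.621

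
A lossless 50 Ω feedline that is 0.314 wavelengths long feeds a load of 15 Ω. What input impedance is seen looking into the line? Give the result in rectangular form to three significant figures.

Z_in ≈ 65.4 − j71.4 Ω

βl = 2π × 0.314 = 113°
tan(βl) = tan(113°) = -2.35
Z_in = Z_0·(Z_L + jZ_0·tanβl)/(Z_0 + jZ_L·tanβl)
     = 50·(15 − j118)/(50 − j35.3)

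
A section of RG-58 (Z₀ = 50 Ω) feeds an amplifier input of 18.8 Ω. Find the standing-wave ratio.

Γ = (18.8 − 50)/(18.8 + 50) = -0.453
VSWR = (1 + 0.453)/(1 − 0.453)

VSWR ≈ 2.66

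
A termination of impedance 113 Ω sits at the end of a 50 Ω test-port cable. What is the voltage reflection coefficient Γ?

Γ = (Z_L − Z_0)/(Z_L + Z_0) = (113 − 50)/(113 + 50) = 63/163

Γ = 0.387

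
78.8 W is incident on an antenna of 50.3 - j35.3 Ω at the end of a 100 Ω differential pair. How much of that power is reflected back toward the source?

|Γ| = |(-49.7 − j35.3)/(150.3 − j35.3)| = 0.395
|Γ|² = 0.156
P_refl = |Γ|²·P_inc = 12.3 W, P_del = (1 − |Γ|²)·P_inc = 66.5 W

P_reflected ≈ 12.3 W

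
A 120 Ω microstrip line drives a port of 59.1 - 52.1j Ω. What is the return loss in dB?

RL ≈ 7.34 dB

Γ = (-60.9 − j52.1)/(179.1 − j52.1), |Γ| = 0.43
RL = −20·log₁₀|Γ| = −20·log₁₀(0.43)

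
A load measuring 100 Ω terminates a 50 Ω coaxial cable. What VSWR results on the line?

VSWR ≈ 2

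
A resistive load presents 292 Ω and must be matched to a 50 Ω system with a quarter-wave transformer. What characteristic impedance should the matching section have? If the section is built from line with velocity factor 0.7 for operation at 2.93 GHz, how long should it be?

Z_qwt ≈ 121 Ω; length ≈ 1.79 cm

Z_qwt = √(Z_0·R_L) = √(50 × 292) = √14600
λ = 0.7·c/f = 0.0717 m, so l = λ/4 = 0.0179 m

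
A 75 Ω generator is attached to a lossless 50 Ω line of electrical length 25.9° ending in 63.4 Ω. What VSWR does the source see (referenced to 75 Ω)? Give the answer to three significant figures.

VSWR ≈ 1.38

tan(βl) = 0.486
Z_in = Z_0·(Z_L + jZ_0·tanβl)/(Z_0 + jZ_L·tanβl) = 56.8 − j10.7 Ω
Γ_s = (Z_in − Z_s)/(Z_in + Z_s) = (-18.2 − j10.7)/(132 − j10.7), |Γ_s| = 0.16
VSWR = (1 + |Γ_s|)/(1 − |Γ_s|)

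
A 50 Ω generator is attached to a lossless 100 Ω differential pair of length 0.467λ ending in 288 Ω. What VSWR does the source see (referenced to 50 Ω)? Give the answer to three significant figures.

βl = 2π × 0.467 = 168°
tan(βl) = -0.21
Z_in = Z_0·(Z_L + jZ_0·tanβl)/(Z_0 + jZ_L·tanβl) = 220 + j112 Ω
Γ_s = (Z_in − Z_s)/(Z_in + Z_s) = (170 + j112)/(270 + j112), |Γ_s| = 0.697
VSWR = (1 + |Γ_s|)/(1 − |Γ_s|)

VSWR ≈ 5.59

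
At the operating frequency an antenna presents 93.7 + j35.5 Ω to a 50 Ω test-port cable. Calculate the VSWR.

Γ = (Z_L − Z_0)/(Z_L + Z_0) = (43.7 + j35.5)/(143.7 + j35.5)
|Γ| = 56.3/148 = 0.38
VSWR = (1 + |Γ|)/(1 − |Γ|) = 1.38/0.62

VSWR ≈ 2.23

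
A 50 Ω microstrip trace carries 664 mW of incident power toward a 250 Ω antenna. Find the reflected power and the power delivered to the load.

P_reflected ≈ 295 mW; P_delivered ≈ 369 mW

Γ = (250 − 50)/(250 + 50) = 0.667
|Γ|² = 0.444
P_refl = |Γ|²·P_inc = 295 mW, P_del = (1 − |Γ|²)·P_inc = 369 mW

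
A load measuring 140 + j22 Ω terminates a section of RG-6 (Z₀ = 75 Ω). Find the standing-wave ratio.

Γ = (Z_L − Z_0)/(Z_L + Z_0) = (65 + j22)/(215 + j22)
|Γ| = 68.6/216 = 0.318
VSWR = (1 + |Γ|)/(1 − |Γ|) = 1.32/0.682

VSWR ≈ 1.93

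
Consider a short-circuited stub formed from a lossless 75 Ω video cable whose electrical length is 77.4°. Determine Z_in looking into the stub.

Z_in ≈ +j336 Ω

tan(βl) = 4.47
For a short-circuited stub, Z_in = jZ_0·tan(βl)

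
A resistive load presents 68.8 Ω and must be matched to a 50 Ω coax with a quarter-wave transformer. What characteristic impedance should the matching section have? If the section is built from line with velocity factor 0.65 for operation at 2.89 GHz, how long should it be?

Z_qwt ≈ 58.7 Ω; length ≈ 1.69 cm

Z_qwt = √(Z_0·R_L) = √(50 × 68.8) = √3440
λ = 0.65·c/f = 0.0675 m, so l = λ/4 = 0.0169 m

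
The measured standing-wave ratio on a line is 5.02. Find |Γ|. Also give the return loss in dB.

|Γ| = (S − 1)/(S + 1) = (5.02 − 1)/(5.02 + 1) = 4.02/6.02
RL = −20·log₁₀|Γ| = −20·log₁₀(0.668)

|Γ| ≈ 0.668; return loss ≈ 3.51 dB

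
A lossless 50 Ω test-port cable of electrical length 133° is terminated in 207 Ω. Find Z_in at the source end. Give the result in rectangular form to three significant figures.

tan(βl) = tan(133°) = -1.07
Z_in = Z_0·(Z_L + jZ_0·tanβl)/(Z_0 + jZ_L·tanβl)
     = 50·(207 − j53.6)/(50 − j222)

Z_in ≈ 21.5 + j41.8 Ω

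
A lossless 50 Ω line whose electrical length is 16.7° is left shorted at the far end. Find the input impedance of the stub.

tan(βl) = 0.3
For a shorted stub, Z_in = jZ_0·tan(βl)

Z_in ≈ +j15 Ω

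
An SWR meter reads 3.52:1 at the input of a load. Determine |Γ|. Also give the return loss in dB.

|Γ| = (S − 1)/(S + 1) = (3.52 − 1)/(3.52 + 1) = 2.52/4.52
RL = −20·log₁₀|Γ| = −20·log₁₀(0.558)

|Γ| ≈ 0.558; return loss ≈ 5.07 dB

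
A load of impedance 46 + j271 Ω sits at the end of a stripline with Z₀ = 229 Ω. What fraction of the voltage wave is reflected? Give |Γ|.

Γ = (Z_L − Z_0)/(Z_L + Z_0) = (-183 + j271)/(275 + j271)
|Γ| = 327/386

|Γ| ≈ 0.847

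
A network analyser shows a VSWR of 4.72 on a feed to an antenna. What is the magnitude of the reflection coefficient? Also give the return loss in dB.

|Γ| ≈ 0.65; return loss ≈ 3.74 dB

|Γ| = (S − 1)/(S + 1) = (4.72 − 1)/(4.72 + 1) = 3.72/5.72
RL = −20·log₁₀|Γ| = −20·log₁₀(0.65)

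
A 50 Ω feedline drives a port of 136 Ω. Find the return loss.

Γ = (136 − 50)/(136 + 50) = 0.462
RL = −20·log₁₀|Γ| = −20·log₁₀(0.462)

RL ≈ 6.7 dB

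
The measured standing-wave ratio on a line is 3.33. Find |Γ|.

|Γ| = (S − 1)/(S + 1) = (3.33 − 1)/(3.33 + 1) = 2.33/4.33

|Γ| ≈ 0.538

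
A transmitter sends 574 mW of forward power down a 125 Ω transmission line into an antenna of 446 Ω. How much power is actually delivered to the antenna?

Γ = (446 − 125)/(446 + 125) = 0.562
|Γ|² = 0.316
P_refl = |Γ|²·P_inc = 181 mW, P_del = (1 − |Γ|²)·P_inc = 393 mW

P_delivered ≈ 393 mW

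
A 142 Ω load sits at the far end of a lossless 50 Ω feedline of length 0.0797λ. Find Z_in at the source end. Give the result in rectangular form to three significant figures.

βl = 2π × 0.0797 = 28.7°
tan(βl) = tan(28.7°) = 0.547
Z_in = Z_0·(Z_L + jZ_0·tanβl)/(Z_0 + jZ_L·tanβl)
     = 50·(142 + j27.4)/(50 + j77.7)

Z_in ≈ 54 − j56.6 Ω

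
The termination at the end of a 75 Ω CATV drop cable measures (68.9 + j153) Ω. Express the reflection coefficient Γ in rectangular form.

Γ = (Z_L − Z_0)/(Z_L + Z_0) = (-6.1 + j153)/(143.9 + j153)

Γ ≈ 0.511 + j0.52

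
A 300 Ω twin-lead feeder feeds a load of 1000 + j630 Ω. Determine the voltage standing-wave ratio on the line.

VSWR ≈ 4.75

Γ = (Z_L − Z_0)/(Z_L + Z_0) = (700 + j630)/(1300 + j630)
|Γ| = 942/1440 = 0.652
VSWR = (1 + |Γ|)/(1 − |Γ|) = 1.65/0.348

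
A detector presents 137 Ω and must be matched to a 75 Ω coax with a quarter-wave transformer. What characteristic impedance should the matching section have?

Z_qwt ≈ 101 Ω

Z_qwt = √(Z_0·R_L) = √(75 × 137) = √10280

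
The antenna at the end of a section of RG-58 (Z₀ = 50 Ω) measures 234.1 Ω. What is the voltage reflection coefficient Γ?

Γ = 0.648

Γ = (Z_L − Z_0)/(Z_L + Z_0) = (234.1 − 50)/(234.1 + 50) = 184.1/284.1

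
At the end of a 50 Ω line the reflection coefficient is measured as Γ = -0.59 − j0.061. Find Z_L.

Z_L ≈ 12.8 − j2.41 Ω

Z_L = Z_0·(1 + Γ)/(1 − Γ) = 50·(0.41 − j0.061)/(1.59 + j0.061)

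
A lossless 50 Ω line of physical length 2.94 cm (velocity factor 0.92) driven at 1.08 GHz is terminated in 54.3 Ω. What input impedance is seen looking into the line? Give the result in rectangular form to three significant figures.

Z_in ≈ 50.3 − j4.13 Ω

λ = v/f = 0.92·c / 1.08 GHz = 0.256 m
βl = 2π·l/λ = 2π × 0.115 = 41.4°
tan(βl) = tan(41.4°) = 0.882
Z_in = Z_0·(Z_L + jZ_0·tanβl)/(Z_0 + jZ_L·tanβl)
     = 50·(54.3 + j44.1)/(50 + j47.9)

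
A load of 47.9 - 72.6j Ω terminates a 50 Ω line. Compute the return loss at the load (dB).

RL ≈ 4.5 dB

Γ = (-2.1 − j72.6)/(97.9 − j72.6), |Γ| = 0.596
RL = −20·log₁₀|Γ| = −20·log₁₀(0.596)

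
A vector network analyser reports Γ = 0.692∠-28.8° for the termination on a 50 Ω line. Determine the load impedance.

Z_L = Z_0·(1 + Γ)/(1 − Γ) = 50·(1.61 − j0.333)/(0.394 + j0.333)

Z_L ≈ 97.9 − j125 Ω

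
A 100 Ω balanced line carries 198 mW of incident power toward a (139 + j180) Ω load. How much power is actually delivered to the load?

P_delivered ≈ 123 mW

|Γ| = |(39 + j180)/(239 + j180)| = 0.616
|Γ|² = 0.379
P_refl = |Γ|²·P_inc = 75 mW, P_del = (1 − |Γ|²)·P_inc = 123 mW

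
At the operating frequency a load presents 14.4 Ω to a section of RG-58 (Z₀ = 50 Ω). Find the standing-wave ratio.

VSWR ≈ 3.47

Γ = (14.4 − 50)/(14.4 + 50) = -0.553
VSWR = (1 + 0.553)/(1 − 0.553)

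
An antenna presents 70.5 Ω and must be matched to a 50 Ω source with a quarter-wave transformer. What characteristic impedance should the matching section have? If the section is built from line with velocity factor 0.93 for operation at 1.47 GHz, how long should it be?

Z_qwt ≈ 59.4 Ω; length ≈ 4.74 cm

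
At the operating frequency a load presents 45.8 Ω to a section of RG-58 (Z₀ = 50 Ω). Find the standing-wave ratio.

VSWR ≈ 1.09

Γ = (45.8 − 50)/(45.8 + 50) = -0.0438
VSWR = (1 + 0.0438)/(1 − 0.0438)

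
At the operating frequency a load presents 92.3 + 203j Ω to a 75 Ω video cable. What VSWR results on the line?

VSWR ≈ 7.87

Γ = (Z_L − Z_0)/(Z_L + Z_0) = (17.3 + j203)/(167.3 + j203)
|Γ| = 204/263 = 0.774
VSWR = (1 + |Γ|)/(1 − |Γ|) = 1.77/0.226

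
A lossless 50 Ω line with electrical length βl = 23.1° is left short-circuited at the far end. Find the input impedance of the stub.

Z_in ≈ +j21.3 Ω

tan(βl) = 0.427
For a short-circuited stub, Z_in = jZ_0·tan(βl)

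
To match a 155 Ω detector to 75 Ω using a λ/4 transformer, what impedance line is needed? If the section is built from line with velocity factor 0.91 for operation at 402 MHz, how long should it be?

Z_qwt ≈ 108 Ω; length ≈ 17 cm

Z_qwt = √(Z_0·R_L) = √(75 × 155) = √11620
λ = 0.91·c/f = 0.679 m, so l = λ/4 = 0.17 m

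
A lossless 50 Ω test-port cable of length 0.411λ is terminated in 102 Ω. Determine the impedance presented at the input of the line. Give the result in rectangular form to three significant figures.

Z_in ≈ 54 + j37.6 Ω

βl = 2π × 0.411 = 148°
tan(βl) = tan(148°) = -0.626
Z_in = Z_0·(Z_L + jZ_0·tanβl)/(Z_0 + jZ_L·tanβl)
     = 50·(102 − j31.3)/(50 − j63.8)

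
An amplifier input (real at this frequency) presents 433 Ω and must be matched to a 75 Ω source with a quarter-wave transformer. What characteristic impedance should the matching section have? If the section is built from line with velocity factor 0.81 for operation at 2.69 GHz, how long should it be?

Z_qwt = √(Z_0·R_L) = √(75 × 433) = √32480
λ = 0.81·c/f = 0.0903 m, so l = λ/4 = 0.0226 m

Z_qwt ≈ 180 Ω; length ≈ 2.26 cm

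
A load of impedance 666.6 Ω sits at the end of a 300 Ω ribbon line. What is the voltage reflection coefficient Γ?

Γ = (Z_L − Z_0)/(Z_L + Z_0) = (666.6 − 300)/(666.6 + 300) = 366.6/966.6

Γ = 0.379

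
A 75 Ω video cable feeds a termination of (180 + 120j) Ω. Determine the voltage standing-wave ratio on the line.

VSWR ≈ 3.61

Γ = (Z_L − Z_0)/(Z_L + Z_0) = (105 + j120)/(255 + j120)
|Γ| = 159/282 = 0.566
VSWR = (1 + |Γ|)/(1 − |Γ|) = 1.57/0.434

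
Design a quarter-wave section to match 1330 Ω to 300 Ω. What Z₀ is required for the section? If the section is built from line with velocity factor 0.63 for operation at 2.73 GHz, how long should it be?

Z_qwt = √(Z_0·R_L) = √(300 × 1330) = √399000
λ = 0.63·c/f = 0.0692 m, so l = λ/4 = 0.0173 m

Z_qwt ≈ 632 Ω; length ≈ 1.73 cm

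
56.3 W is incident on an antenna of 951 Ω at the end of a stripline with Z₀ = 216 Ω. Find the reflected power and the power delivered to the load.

P_reflected ≈ 22.3 W; P_delivered ≈ 34 W

Γ = (951 − 216)/(951 + 216) = 0.63
|Γ|² = 0.397
P_refl = |Γ|²·P_inc = 22.3 W, P_del = (1 − |Γ|²)·P_inc = 34 W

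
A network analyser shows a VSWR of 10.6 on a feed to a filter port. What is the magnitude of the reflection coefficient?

|Γ| ≈ 0.828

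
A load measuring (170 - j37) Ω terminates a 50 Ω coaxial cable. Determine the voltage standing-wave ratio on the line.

Γ = (Z_L − Z_0)/(Z_L + Z_0) = (120 − j37)/(220 − j37)
|Γ| = 126/223 = 0.563
VSWR = (1 + |Γ|)/(1 − |Γ|) = 1.56/0.437

VSWR ≈ 3.58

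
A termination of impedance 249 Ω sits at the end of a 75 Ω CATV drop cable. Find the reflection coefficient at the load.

Γ = 0.537

Γ = (Z_L − Z_0)/(Z_L + Z_0) = (249 − 75)/(249 + 75) = 174/324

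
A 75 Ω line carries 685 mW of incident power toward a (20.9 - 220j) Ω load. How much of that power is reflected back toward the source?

P_reflected ≈ 610 mW

|Γ| = |(-54.1 − j220)/(95.9 − j220)| = 0.944
|Γ|² = 0.891
P_refl = |Γ|²·P_inc = 610 mW, P_del = (1 − |Γ|²)·P_inc = 74.6 mW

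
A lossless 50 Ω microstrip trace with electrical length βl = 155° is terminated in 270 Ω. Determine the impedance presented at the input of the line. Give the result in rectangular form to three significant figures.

tan(βl) = tan(155°) = -0.466
Z_in = Z_0·(Z_L + jZ_0·tanβl)/(Z_0 + jZ_L·tanβl)
     = 50·(270 − j23.3)/(50 − j126)

Z_in ≈ 44.8 + j89.4 Ω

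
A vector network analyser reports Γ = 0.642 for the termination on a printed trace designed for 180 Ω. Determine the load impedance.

Z_L = Z_0·(1 + Γ)/(1 − Γ) = 180·(1.64)/(0.358)

Z_L ≈ 826 Ω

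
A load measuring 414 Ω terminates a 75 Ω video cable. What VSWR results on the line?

VSWR ≈ 5.52

Γ = (414 − 75)/(414 + 75) = 0.693
VSWR = (1 + 0.693)/(1 − 0.693)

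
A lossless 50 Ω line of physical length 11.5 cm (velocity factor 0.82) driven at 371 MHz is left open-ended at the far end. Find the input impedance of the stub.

λ = v/f = 0.82·c / 371 MHz = 0.663 m
βl = 2π·l/λ = 2π × 0.173 = 62.4°
tan(βl) = 1.92
For an open-ended stub, Z_in = −jZ_0·cot(βl) = −jZ_0/tan(βl)

Z_in ≈ −j26.1 Ω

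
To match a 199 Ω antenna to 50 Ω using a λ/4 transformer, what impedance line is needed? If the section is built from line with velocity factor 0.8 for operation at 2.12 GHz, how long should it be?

Z_qwt ≈ 99.7 Ω; length ≈ 2.83 cm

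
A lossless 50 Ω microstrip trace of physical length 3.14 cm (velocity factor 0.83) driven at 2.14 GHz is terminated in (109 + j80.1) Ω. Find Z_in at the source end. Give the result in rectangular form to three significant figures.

Z_in ≈ 14.3 − j5.07 Ω

λ = v/f = 0.83·c / 2.14 GHz = 0.116 m
βl = 2π·l/λ = 2π × 0.27 = 97.2°
tan(βl) = tan(97.2°) = -7.97
Z_in = Z_0·(Z_L + jZ_0·tanβl)/(Z_0 + jZ_L·tanβl)
     = 50·(109 − j318)/(688 − j869)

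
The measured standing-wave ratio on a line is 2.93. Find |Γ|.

|Γ| ≈ 0.491

|Γ| = (S − 1)/(S + 1) = (2.93 − 1)/(2.93 + 1) = 1.93/3.93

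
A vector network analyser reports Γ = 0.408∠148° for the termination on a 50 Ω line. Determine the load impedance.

Z_L ≈ 22.4 + j11.6 Ω

Z_L = Z_0·(1 + Γ)/(1 − Γ) = 50·(0.654 + j0.216)/(1.35 − j0.216)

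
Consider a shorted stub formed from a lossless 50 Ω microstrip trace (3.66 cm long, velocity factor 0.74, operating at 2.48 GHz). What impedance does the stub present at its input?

λ = v/f = 0.74·c / 2.48 GHz = 0.0895 m
βl = 2π·l/λ = 2π × 0.409 = 147°
tan(βl) = -0.645
For a shorted stub, Z_in = jZ_0·tan(βl)

Z_in ≈ −j32.2 Ω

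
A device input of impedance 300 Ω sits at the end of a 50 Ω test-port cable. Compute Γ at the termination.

Γ = (Z_L − Z_0)/(Z_L + Z_0) = (300 − 50)/(300 + 50) = 250/350

Γ = 0.714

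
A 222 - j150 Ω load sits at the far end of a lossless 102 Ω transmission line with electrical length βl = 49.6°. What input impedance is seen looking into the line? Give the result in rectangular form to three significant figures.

Z_in ≈ 37.8 − j46.5 Ω

tan(βl) = tan(49.6°) = 1.17
Z_in = Z_0·(Z_L + jZ_0·tanβl)/(Z_0 + jZ_L·tanβl)
     = 102·(222 − j30.2)/(278 + j261)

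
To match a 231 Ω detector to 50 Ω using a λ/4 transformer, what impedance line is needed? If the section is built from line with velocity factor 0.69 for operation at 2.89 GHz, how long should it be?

Z_qwt ≈ 107 Ω; length ≈ 1.79 cm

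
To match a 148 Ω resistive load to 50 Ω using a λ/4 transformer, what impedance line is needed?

Z_qwt ≈ 86 Ω

Z_qwt = √(Z_0·R_L) = √(50 × 148) = √7400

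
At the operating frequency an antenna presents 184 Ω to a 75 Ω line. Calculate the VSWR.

VSWR ≈ 2.45

Γ = (184 − 75)/(184 + 75) = 0.421
VSWR = (1 + 0.421)/(1 − 0.421)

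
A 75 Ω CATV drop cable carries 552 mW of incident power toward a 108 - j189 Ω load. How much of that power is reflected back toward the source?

P_reflected ≈ 294 mW

|Γ| = |(33 − j189)/(183 − j189)| = 0.729
|Γ|² = 0.532
P_refl = |Γ|²·P_inc = 294 mW, P_del = (1 − |Γ|²)·P_inc = 258 mW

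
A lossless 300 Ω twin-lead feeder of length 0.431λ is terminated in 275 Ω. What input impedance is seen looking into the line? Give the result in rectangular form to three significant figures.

Z_in ≈ 283 − j18.8 Ω

βl = 2π × 0.431 = 155°
tan(βl) = tan(155°) = -0.463
Z_in = Z_0·(Z_L + jZ_0·tanβl)/(Z_0 + jZ_L·tanβl)
     = 300·(275 − j139)/(300 − j127)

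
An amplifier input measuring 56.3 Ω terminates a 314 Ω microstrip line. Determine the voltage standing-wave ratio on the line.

Γ = (56.3 − 314)/(56.3 + 314) = -0.696
VSWR = (1 + 0.696)/(1 − 0.696)

VSWR ≈ 5.58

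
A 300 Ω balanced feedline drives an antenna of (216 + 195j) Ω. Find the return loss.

RL ≈ 8.29 dB

Γ = (-84 + j195)/(516 + j195), |Γ| = 0.385
RL = −20·log₁₀|Γ| = −20·log₁₀(0.385)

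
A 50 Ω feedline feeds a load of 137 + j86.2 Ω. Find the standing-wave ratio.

VSWR ≈ 3.94

Γ = (Z_L − Z_0)/(Z_L + Z_0) = (87 + j86.2)/(187 + j86.2)
|Γ| = 122/206 = 0.595
VSWR = (1 + |Γ|)/(1 − |Γ|) = 1.59/0.405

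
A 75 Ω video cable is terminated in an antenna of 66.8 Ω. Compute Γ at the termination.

Γ = (Z_L − Z_0)/(Z_L + Z_0) = (66.8 − 75)/(66.8 + 75) = -8.2/141.8

Γ = -0.0578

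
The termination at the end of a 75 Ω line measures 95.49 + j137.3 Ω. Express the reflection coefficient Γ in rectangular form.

Γ = (Z_L − Z_0)/(Z_L + Z_0) = (20.49 + j137.3)/(170.5 + j137.3)

Γ ≈ 0.466 + j0.43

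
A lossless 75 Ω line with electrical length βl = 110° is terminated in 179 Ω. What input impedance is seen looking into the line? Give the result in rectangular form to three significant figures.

tan(βl) = tan(110°) = -2.75
Z_in = Z_0·(Z_L + jZ_0·tanβl)/(Z_0 + jZ_L·tanβl)
     = 75·(179 − j206)/(75 − j492)

Z_in ≈ 34.8 + j22 Ω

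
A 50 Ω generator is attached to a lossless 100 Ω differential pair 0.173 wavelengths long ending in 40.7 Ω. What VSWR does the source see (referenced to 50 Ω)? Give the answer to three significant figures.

VSWR ≈ 4.21

βl = 2π × 0.173 = 62.3°
tan(βl) = 1.9
Z_in = Z_0·(Z_L + jZ_0·tanβl)/(Z_0 + jZ_L·tanβl) = 118 + j99.2 Ω
Γ_s = (Z_in − Z_s)/(Z_in + Z_s) = (67.6 + j99.2)/(168 + j99.2), |Γ_s| = 0.616
VSWR = (1 + |Γ_s|)/(1 − |Γ_s|)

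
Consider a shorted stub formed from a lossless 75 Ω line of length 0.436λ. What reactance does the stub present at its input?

X_in ≈ -31.9 Ω (capacitive)

βl = 2π × 0.436 = 157°
tan(βl) = -0.425
For a shorted stub, Z_in = jZ_0·tan(βl)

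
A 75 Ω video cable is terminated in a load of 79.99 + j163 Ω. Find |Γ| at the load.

|Γ| ≈ 0.725

Γ = (Z_L − Z_0)/(Z_L + Z_0) = (4.99 + j163)/(155 + j163)
|Γ| = 163/225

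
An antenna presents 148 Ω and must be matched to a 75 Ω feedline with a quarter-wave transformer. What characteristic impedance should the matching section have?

Z_qwt ≈ 105 Ω

Z_qwt = √(Z_0·R_L) = √(75 × 148) = √11100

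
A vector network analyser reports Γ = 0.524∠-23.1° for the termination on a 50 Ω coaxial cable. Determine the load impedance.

Z_L = Z_0·(1 + Γ)/(1 − Γ) = 50·(1.48 − j0.206)/(0.518 + j0.206)

Z_L ≈ 117 − j66.2 Ω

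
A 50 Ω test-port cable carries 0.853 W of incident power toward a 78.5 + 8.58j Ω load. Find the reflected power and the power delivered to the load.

P_reflected ≈ 0.0456 W; P_delivered ≈ 0.807 W

|Γ| = |(28.5 + j8.58)/(128.5 + j8.58)| = 0.231
|Γ|² = 0.0534
P_refl = |Γ|²·P_inc = 0.0456 W, P_del = (1 − |Γ|²)·P_inc = 0.807 W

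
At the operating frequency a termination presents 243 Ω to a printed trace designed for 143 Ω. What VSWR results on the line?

VSWR ≈ 1.7

Γ = (243 − 143)/(243 + 143) = 0.259
VSWR = (1 + 0.259)/(1 − 0.259)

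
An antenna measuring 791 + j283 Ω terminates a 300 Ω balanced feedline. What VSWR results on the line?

VSWR ≈ 3.02

Γ = (Z_L − Z_0)/(Z_L + Z_0) = (491 + j283)/(1091 + j283)
|Γ| = 567/1130 = 0.503
VSWR = (1 + |Γ|)/(1 − |Γ|) = 1.5/0.497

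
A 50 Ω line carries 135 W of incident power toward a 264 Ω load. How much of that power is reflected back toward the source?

Γ = (264 − 50)/(264 + 50) = 0.682
|Γ|² = 0.464
P_refl = |Γ|²·P_inc = 62.7 W, P_del = (1 − |Γ|²)·P_inc = 72.3 W

P_reflected ≈ 62.7 W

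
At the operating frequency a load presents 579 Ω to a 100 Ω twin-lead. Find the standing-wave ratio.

VSWR ≈ 5.79

For a purely resistive load, VSWR = R_L/Z_0 or Z_0/R_L (whichever > 1) = 579/100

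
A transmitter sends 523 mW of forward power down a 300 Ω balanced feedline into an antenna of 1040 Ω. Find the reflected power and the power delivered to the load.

P_reflected ≈ 159 mW; P_delivered ≈ 364 mW

Γ = (1040 − 300)/(1040 + 300) = 0.552
|Γ|² = 0.305
P_refl = |Γ|²·P_inc = 159 mW, P_del = (1 − |Γ|²)·P_inc = 364 mW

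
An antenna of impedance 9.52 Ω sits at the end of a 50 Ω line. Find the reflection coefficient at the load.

Γ = (Z_L − Z_0)/(Z_L + Z_0) = (9.52 − 50)/(9.52 + 50) = -40.48/59.52

Γ = -0.68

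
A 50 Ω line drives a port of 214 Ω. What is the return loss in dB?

Γ = (214 − 50)/(214 + 50) = 0.621
RL = −20·log₁₀|Γ| = −20·log₁₀(0.621)

RL ≈ 4.14 dB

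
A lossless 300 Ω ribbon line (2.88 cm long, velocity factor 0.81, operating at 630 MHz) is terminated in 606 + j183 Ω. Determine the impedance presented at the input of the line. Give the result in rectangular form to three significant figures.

λ = v/f = 0.81·c / 630 MHz = 0.386 m
βl = 2π·l/λ = 2π × 0.0747 = 26.9°
tan(βl) = tan(26.9°) = 0.507
Z_in = Z_0·(Z_L + jZ_0·tanβl)/(Z_0 + jZ_L·tanβl)
     = 300·(606 + j335)/(207 + j307)

Z_in ≈ 499 − j255 Ω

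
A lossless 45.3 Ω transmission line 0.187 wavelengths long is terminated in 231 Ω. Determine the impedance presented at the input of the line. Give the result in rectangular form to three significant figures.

Z_in ≈ 10.4 − j18.1 Ω

βl = 2π × 0.187 = 67.3°
tan(βl) = tan(67.3°) = 2.39
Z_in = Z_0·(Z_L + jZ_0·tanβl)/(Z_0 + jZ_L·tanβl)
     = 45.3·(231 + j108)/(45.3 + j553)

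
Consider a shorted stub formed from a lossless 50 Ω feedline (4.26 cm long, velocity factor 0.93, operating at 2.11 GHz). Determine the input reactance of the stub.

X_in ≈ -103 Ω (capacitive)

λ = v/f = 0.93·c / 2.11 GHz = 0.132 m
βl = 2π·l/λ = 2π × 0.322 = 116°
tan(βl) = -2.05
For a shorted stub, Z_in = jZ_0·tan(βl)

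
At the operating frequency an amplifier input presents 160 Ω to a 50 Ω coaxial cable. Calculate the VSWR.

Γ = (160 − 50)/(160 + 50) = 0.524
VSWR = (1 + 0.524)/(1 − 0.524)

VSWR ≈ 3.2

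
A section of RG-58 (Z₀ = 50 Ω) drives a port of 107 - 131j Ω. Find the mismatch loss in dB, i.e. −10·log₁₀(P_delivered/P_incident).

mismatch loss ≈ 2.91 dB

Γ = (57 − j131)/(157 − j131), |Γ| = 0.699
|Γ|² = 0.488, so P_del/P_inc = 1 − |Γ|² = 0.512
ML = −10·log₁₀(1 − |Γ|²)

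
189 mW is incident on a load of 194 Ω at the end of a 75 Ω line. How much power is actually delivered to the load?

P_delivered ≈ 152 mW

Γ = (194 − 75)/(194 + 75) = 0.442
|Γ|² = 0.196
P_refl = |Γ|²·P_inc = 37 mW, P_del = (1 − |Γ|²)·P_inc = 152 mW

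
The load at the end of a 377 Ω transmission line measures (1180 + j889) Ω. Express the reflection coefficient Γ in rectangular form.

Γ = (Z_L − Z_0)/(Z_L + Z_0) = (803 + j889)/(1557 + j889)

Γ ≈ 0.635 + j0.209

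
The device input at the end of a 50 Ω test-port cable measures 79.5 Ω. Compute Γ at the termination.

Γ = (Z_L − Z_0)/(Z_L + Z_0) = (79.5 − 50)/(79.5 + 50) = 29.5/129.5

Γ = 0.228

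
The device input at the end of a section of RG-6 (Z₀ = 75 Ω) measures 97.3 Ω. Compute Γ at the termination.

Γ = (Z_L − Z_0)/(Z_L + Z_0) = (97.3 − 75)/(97.3 + 75) = 22.3/172.3

Γ = 0.129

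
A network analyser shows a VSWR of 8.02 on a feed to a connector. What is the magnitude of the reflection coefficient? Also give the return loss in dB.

|Γ| ≈ 0.778; return loss ≈ 2.18 dB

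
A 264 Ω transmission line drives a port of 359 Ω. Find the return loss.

RL ≈ 16.3 dB

Γ = (359 − 264)/(359 + 264) = 0.152
RL = −20·log₁₀|Γ| = −20·log₁₀(0.152)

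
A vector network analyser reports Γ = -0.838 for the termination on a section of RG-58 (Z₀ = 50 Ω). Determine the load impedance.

Z_L = Z_0·(1 + Γ)/(1 − Γ) = 50·(0.162)/(1.84)

Z_L ≈ 4.41 Ω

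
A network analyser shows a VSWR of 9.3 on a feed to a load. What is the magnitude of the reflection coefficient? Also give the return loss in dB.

|Γ| ≈ 0.806; return loss ≈ 1.88 dB

|Γ| = (S − 1)/(S + 1) = (9.3 − 1)/(9.3 + 1) = 8.3/10.3
RL = −20·log₁₀|Γ| = −20·log₁₀(0.806)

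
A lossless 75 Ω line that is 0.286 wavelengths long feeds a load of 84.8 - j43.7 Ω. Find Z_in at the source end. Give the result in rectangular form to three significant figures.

βl = 2π × 0.286 = 103°
tan(βl) = tan(103°) = -4.35
Z_in = Z_0·(Z_L + jZ_0·tanβl)/(Z_0 + jZ_L·tanβl)
     = 75·(84.8 − j370)/(-115 − j368)

Z_in ≈ 63.7 + j37.1 Ω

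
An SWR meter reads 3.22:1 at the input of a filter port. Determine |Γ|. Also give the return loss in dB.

|Γ| = (S − 1)/(S + 1) = (3.22 − 1)/(3.22 + 1) = 2.22/4.22
RL = −20·log₁₀|Γ| = −20·log₁₀(0.526)

|Γ| ≈ 0.526; return loss ≈ 5.58 dB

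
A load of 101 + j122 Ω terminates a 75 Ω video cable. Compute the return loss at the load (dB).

Γ = (26 + j122)/(176 + j122), |Γ| = 0.582
RL = −20·log₁₀|Γ| = −20·log₁₀(0.582)

RL ≈ 4.69 dB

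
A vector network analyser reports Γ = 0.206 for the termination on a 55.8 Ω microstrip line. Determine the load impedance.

Z_L = Z_0·(1 + Γ)/(1 − Γ) = 55.8·(1.21)/(0.794)

Z_L ≈ 84.8 Ω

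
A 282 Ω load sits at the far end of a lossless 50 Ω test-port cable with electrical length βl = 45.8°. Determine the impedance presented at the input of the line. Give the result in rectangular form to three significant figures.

Z_in ≈ 16.8 − j45.7 Ω

tan(βl) = tan(45.8°) = 1.03
Z_in = Z_0·(Z_L + jZ_0·tanβl)/(Z_0 + jZ_L·tanβl)
     = 50·(282 + j51.4)/(50 + j290)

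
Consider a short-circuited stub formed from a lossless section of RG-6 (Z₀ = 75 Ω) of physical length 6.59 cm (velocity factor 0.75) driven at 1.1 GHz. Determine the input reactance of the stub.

λ = v/f = 0.75·c / 1.1 GHz = 0.205 m
βl = 2π·l/λ = 2π × 0.322 = 116°
tan(βl) = -2.05
For a short-circuited stub, Z_in = jZ_0·tan(βl)

X_in ≈ -154 Ω (capacitive)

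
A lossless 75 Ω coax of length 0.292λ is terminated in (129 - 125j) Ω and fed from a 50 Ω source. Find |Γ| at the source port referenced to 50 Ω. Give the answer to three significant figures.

βl = 2π × 0.292 = 105°
tan(βl) = -3.7
Z_in = Z_0·(Z_L + jZ_0·tanβl)/(Z_0 + jZ_L·tanβl) = 28.2 + j43.2 Ω
Γ_s = (Z_in − Z_s)/(Z_in + Z_s) = (-21.8 + j43.2)/(78.2 + j43.2), |Γ_s| = 0.541

|Γ| ≈ 0.541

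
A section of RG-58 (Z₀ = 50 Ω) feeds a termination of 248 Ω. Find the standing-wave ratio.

VSWR ≈ 4.96

For a purely resistive load, VSWR = R_L/Z_0 or Z_0/R_L (whichever > 1) = 248/50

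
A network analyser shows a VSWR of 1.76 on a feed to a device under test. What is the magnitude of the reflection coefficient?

|Γ| = (S − 1)/(S + 1) = (1.76 − 1)/(1.76 + 1) = 0.76/2.76

|Γ| ≈ 0.275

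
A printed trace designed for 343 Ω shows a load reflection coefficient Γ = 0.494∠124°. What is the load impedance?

Z_L ≈ 144 + j156 Ω

Z_L = Z_0·(1 + Γ)/(1 − Γ) = 343·(0.724 + j0.41)/(1.28 − j0.41)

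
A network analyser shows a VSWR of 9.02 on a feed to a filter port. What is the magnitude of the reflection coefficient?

|Γ| ≈ 0.8

|Γ| = (S − 1)/(S + 1) = (9.02 − 1)/(9.02 + 1) = 8.02/10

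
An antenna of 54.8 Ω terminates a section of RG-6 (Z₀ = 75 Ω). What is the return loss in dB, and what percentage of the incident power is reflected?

Γ = (54.8 − 75)/(54.8 + 75) = -0.156
RL = −20·log₁₀(0.156) = 16.2 dB
P_refl/P_inc = |Γ|² = 0.0242

RL ≈ 16.2 dB; 2.42% of incident power reflected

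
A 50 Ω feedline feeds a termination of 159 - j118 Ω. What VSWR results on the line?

VSWR ≈ 5.05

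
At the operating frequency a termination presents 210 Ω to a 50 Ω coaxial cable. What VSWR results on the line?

VSWR ≈ 4.2

Γ = (210 − 50)/(210 + 50) = 0.615
VSWR = (1 + 0.615)/(1 − 0.615)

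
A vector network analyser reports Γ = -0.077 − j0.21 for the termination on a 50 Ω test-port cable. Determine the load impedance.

Z_L ≈ 39.4 − j17.4 Ω

Z_L = Z_0·(1 + Γ)/(1 − Γ) = 50·(0.923 − j0.21)/(1.08 + j0.21)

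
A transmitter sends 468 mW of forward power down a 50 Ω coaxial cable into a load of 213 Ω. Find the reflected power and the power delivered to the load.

Γ = (213 − 50)/(213 + 50) = 0.62
|Γ|² = 0.384
P_refl = |Γ|²·P_inc = 180 mW, P_del = (1 − |Γ|²)·P_inc = 288 mW

P_reflected ≈ 180 mW; P_delivered ≈ 288 mW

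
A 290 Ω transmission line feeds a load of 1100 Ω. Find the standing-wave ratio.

VSWR ≈ 3.79

Γ = (1100 − 290)/(1100 + 290) = 0.583
VSWR = (1 + 0.583)/(1 − 0.583)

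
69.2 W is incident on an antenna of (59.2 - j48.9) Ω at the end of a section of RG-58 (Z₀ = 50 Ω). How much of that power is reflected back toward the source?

P_reflected ≈ 12 W

|Γ| = |(9.2 − j48.9)/(109.2 − j48.9)| = 0.416
|Γ|² = 0.173
P_refl = |Γ|²·P_inc = 12 W, P_del = (1 − |Γ|²)·P_inc = 57.2 W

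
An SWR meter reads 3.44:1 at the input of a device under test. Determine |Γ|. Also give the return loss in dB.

|Γ| = (S − 1)/(S + 1) = (3.44 − 1)/(3.44 + 1) = 2.44/4.44
RL = −20·log₁₀|Γ| = −20·log₁₀(0.55)

|Γ| ≈ 0.55; return loss ≈ 5.2 dB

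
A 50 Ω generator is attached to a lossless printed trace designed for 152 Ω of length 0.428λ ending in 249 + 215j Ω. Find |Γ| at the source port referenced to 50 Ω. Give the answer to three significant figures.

|Γ| ≈ 0.702

βl = 2π × 0.428 = 154°
tan(βl) = -0.486
Z_in = Z_0·(Z_L + jZ_0·tanβl)/(Z_0 + jZ_L·tanβl) = 88.4 + j125 Ω
Γ_s = (Z_in − Z_s)/(Z_in + Z_s) = (38.4 + j125)/(138 + j125), |Γ_s| = 0.702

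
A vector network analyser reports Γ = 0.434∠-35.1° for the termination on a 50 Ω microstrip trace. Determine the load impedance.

Z_L ≈ 84.9 − j52.2 Ω

Z_L = Z_0·(1 + Γ)/(1 − Γ) = 50·(1.36 − j0.25)/(0.645 + j0.25)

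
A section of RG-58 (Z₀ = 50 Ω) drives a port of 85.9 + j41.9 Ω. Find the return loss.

RL ≈ 8.22 dB

Γ = (35.9 + j41.9)/(135.9 + j41.9), |Γ| = 0.388
RL = −20·log₁₀|Γ| = −20·log₁₀(0.388)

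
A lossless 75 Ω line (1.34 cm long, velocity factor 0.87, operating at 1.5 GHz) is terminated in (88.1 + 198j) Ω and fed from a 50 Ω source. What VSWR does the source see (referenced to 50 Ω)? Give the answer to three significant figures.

λ = v/f = 0.87·c / 1.5 GHz = 0.174 m
βl = 2π·l/λ = 2π × 0.077 = 27.7°
tan(βl) = 0.526
Z_in = Z_0·(Z_L + jZ_0·tanβl)/(Z_0 + jZ_L·tanβl) = 212 − j276 Ω
Γ_s = (Z_in − Z_s)/(Z_in + Z_s) = (162 − j276)/(262 − j276), |Γ_s| = 0.841
VSWR = (1 + |Γ_s|)/(1 − |Γ_s|)

VSWR ≈ 11.6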